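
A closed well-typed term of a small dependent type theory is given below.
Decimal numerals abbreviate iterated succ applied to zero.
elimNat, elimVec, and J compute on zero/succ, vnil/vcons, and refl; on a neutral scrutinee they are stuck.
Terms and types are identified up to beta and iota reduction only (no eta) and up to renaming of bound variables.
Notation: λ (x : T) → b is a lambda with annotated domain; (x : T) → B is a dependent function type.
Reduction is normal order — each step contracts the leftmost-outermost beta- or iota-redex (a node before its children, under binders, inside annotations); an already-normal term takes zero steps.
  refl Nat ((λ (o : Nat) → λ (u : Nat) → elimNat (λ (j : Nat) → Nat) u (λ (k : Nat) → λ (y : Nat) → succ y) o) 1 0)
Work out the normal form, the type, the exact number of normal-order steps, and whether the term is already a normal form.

resulting normal form:
  refl Nat 1
the term's type:
  Eq Nat 1 1
reduction steps (normal order): 6
already normal: no
first redex: a beta-redex


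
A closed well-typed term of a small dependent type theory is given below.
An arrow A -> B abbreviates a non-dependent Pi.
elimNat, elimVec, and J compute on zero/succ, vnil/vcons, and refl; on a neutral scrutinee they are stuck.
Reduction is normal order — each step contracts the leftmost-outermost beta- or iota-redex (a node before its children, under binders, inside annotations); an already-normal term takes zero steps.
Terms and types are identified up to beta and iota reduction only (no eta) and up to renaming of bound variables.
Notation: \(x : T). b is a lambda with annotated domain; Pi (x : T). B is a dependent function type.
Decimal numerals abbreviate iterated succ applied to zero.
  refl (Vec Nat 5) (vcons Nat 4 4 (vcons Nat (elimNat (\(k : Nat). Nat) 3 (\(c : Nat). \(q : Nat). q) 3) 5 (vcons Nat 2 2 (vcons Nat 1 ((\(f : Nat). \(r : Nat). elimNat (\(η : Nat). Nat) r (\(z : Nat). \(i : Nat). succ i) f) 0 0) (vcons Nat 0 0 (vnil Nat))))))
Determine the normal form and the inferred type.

normal form:
  refl (Vec Nat 5) (vcons Nat 4 4 (vcons Nat 3 5 (vcons Nat 2 2 (vcons Nat 1 0 (vcons Nat 0 0 (vnil Nat))))))
inferred type:
  Eq (Vec Nat 5) (vcons Nat 4 4 (vcons Nat 3 5 (vcons Nat 2 2 (vcons Nat 1 0 (vcons Nat 0 0 (vnil Nat)))))) (vcons Nat 4 4 (vcons Nat 3 5 (vcons Nat 2 2 (vcons Nat 1 0 (vcons Nat 0 0 (vnil Nat))))))


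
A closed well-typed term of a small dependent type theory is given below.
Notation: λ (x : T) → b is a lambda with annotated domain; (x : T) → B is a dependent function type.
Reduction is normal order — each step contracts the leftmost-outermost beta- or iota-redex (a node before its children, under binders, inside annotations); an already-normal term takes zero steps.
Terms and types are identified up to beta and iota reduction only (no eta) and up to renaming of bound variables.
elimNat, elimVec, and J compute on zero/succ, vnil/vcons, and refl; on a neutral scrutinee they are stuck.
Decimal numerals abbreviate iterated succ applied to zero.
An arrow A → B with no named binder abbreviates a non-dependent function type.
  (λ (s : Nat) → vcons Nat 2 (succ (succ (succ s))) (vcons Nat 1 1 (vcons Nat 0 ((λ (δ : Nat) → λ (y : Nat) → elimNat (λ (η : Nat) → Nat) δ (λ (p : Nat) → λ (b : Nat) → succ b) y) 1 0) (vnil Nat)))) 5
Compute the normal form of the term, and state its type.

normal form:
  vcons Nat 2 8 (vcons Nat 1 1 (vcons Nat 0 1 (vnil Nat)))
inferred type:
  Vec Nat 3


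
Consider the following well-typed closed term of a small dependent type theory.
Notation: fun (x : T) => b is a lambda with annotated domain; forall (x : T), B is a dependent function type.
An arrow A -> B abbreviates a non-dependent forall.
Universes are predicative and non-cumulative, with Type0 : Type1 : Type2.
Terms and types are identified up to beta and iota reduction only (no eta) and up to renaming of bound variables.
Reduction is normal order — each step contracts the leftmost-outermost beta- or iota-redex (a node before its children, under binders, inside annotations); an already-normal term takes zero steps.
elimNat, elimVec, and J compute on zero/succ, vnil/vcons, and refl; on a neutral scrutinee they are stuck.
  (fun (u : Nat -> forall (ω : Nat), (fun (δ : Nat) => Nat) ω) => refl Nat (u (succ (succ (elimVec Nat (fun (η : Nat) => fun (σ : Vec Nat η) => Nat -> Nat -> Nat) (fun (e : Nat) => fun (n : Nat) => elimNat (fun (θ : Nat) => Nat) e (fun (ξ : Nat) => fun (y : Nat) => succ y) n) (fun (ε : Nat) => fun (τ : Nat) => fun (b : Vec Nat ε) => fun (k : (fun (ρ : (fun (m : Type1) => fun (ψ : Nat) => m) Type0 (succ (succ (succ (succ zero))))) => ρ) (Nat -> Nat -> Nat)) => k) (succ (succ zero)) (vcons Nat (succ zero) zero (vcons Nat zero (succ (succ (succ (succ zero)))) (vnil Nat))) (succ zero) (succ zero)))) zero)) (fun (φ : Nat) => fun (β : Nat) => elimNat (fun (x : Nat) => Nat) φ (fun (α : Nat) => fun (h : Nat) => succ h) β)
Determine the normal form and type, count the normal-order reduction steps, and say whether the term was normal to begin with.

normal form:
  refl Nat (succ (succ (succ (succ zero))))
inferred type:
  Eq Nat (succ (succ (succ (succ zero)))) (succ (succ (succ (succ zero))))
normal-order step count: 21
already normal: no
first redex: a beta-redex


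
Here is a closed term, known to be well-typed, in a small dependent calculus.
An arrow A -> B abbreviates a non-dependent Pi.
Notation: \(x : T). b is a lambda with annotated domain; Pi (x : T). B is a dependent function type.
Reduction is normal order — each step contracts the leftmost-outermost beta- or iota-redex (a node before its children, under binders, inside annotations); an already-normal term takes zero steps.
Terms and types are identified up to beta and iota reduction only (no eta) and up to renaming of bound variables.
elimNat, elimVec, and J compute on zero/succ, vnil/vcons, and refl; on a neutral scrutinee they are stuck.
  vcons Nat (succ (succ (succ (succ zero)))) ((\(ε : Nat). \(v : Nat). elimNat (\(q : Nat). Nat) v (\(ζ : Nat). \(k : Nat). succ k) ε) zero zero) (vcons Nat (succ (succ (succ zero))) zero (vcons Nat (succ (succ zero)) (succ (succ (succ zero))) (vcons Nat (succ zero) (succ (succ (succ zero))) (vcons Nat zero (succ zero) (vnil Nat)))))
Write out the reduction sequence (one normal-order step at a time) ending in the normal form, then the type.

normal-order reduction:
  vcons Nat (succ (succ (succ (succ zero)))) ((\(ε : Nat). \(v : Nat). elimNat (\(q : Nat). Nat) v (\(ζ : Nat). \(k : Nat). succ k) ε) zero zero) (vcons Nat (succ (succ (succ zero))) zero (vcons Nat (succ (succ zero)) (succ (succ (succ zero))) (vcons Nat (succ zero) (succ (succ (succ zero))) (vcons Nat zero (succ zero) (vnil Nat)))))
  ~> vcons Nat (succ (succ (succ (succ zero)))) ((\(ε : Nat). elimNat (\(v : Nat). Nat) ε (\(q : Nat). \(ζ : Nat). succ ζ) zero) zero) (vcons Nat (succ (succ (succ zero))) zero (vcons Nat (succ (succ zero)) (succ (succ (succ zero))) (vcons Nat (succ zero) (succ (succ (succ zero))) (vcons Nat zero (succ zero) (vnil Nat)))))
  ~> vcons Nat (succ (succ (succ (succ zero)))) (elimNat (\(ε : Nat). Nat) zero (\(v : Nat). \(q : Nat). succ q) zero) (vcons Nat (succ (succ (succ zero))) zero (vcons Nat (succ (succ zero)) (succ (succ (succ zero))) (vcons Nat (succ zero) (succ (succ (succ zero))) (vcons Nat zero (succ zero) (vnil Nat)))))
  ~> vcons Nat (succ (succ (succ (succ zero)))) zero (vcons Nat (succ (succ (succ zero))) zero (vcons Nat (succ (succ zero)) (succ (succ (succ zero))) (vcons Nat (succ zero) (succ (succ (succ zero))) (vcons Nat zero (succ zero) (vnil Nat)))))
the term's type:
  Vec Nat (succ (succ (succ (succ (succ zero)))))


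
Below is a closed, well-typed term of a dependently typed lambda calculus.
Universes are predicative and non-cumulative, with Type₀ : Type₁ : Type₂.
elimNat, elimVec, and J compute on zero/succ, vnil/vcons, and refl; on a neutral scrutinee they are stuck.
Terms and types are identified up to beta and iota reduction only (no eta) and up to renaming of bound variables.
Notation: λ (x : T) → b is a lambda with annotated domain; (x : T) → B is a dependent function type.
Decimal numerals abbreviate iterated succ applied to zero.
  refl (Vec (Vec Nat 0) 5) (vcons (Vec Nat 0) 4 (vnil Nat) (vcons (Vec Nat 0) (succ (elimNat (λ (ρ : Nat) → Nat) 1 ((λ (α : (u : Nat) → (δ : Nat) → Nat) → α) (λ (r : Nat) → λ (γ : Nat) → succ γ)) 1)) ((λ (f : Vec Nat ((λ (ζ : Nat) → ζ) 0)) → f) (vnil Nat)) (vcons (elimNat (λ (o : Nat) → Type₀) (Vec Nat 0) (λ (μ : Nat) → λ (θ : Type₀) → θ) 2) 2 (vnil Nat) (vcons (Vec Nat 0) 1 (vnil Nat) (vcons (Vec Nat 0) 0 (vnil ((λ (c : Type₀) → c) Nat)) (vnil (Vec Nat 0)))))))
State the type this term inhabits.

the term's type:
  Eq (Vec (Vec Nat 0) 5) (vcons (Vec Nat 0) 4 (vnil Nat) (vcons (Vec Nat 0) 3 (vnil Nat) (vcons (Vec Nat 0) 2 (vnil Nat) (vcons (Vec Nat 0) 1 (vnil Nat) (vcons (Vec Nat 0) 0 (vnil Nat) (vnil (Vec Nat 0))))))) (vcons (Vec Nat 0) 4 (vnil Nat) (vcons (Vec Nat 0) 3 (vnil Nat) (vcons (Vec Nat 0) 2 (vnil Nat) (vcons (Vec Nat 0) 1 (vnil Nat) (vcons (Vec Nat 0) 0 (vnil Nat) (vnil (Vec Nat 0)))))))


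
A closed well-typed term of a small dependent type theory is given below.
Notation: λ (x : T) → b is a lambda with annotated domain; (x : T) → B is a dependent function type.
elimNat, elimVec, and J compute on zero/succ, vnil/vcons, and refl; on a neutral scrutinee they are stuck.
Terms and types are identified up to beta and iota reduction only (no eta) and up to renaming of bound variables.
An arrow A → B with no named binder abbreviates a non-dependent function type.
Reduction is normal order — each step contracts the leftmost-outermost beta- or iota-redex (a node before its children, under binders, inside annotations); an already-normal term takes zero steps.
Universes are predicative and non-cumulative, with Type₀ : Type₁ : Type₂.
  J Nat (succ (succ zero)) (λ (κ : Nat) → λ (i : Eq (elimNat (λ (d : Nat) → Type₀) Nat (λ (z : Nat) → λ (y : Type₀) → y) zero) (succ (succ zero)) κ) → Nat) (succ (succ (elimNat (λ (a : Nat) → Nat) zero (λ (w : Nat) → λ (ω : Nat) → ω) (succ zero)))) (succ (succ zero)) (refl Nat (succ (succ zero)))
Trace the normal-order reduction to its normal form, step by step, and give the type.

reduction (normal order):
  J Nat (succ (succ zero)) (λ (κ : Nat) → λ (i : Eq (elimNat (λ (d : Nat) → Type₀) Nat (λ (z : Nat) → λ (y : Type₀) → y) zero) (succ (succ zero)) κ) → Nat) (succ (succ (elimNat (λ (a : Nat) → Nat) zero (λ (w : Nat) → λ (ω : Nat) → ω) (succ zero)))) (succ (succ zero)) (refl Nat (succ (succ zero)))
  ~> succ (succ (elimNat (λ (κ : Nat) → Nat) zero (λ (i : Nat) → λ (d : Nat) → d) (succ zero)))
  ~> succ (succ ((λ (κ : Nat) → λ (i : Nat) → i) zero (elimNat (λ (d : Nat) → Nat) zero (λ (z : Nat) → λ (y : Nat) → y) zero)))
  ~> succ (succ ((λ (κ : Nat) → κ) (elimNat (λ (i : Nat) → Nat) zero (λ (d : Nat) → λ (z : Nat) → z) zero)))
  ~> succ (succ (elimNat (λ (κ : Nat) → Nat) zero (λ (i : Nat) → λ (d : Nat) → d) zero))
  ~> succ (succ zero)
the term's type:
  Nat


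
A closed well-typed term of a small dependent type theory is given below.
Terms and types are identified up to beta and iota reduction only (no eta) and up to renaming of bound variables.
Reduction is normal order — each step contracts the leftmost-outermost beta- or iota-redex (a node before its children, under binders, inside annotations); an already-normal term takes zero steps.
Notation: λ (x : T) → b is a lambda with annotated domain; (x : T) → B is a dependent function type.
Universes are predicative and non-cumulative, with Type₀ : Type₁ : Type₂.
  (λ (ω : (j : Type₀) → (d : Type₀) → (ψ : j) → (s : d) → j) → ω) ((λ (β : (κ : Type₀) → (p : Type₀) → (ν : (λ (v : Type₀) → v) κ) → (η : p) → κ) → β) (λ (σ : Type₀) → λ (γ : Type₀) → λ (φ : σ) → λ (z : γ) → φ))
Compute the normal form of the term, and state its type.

resulting normal form:
  λ (ω : Type₀) → λ (j : Type₀) → λ (d : ω) → λ (ψ : j) → d
type:
  (ω : Type₀) → (j : Type₀) → (d : ω) → (ψ : j) → ω
observation: normalization takes exactly 2 steps under the normal-order strategy.


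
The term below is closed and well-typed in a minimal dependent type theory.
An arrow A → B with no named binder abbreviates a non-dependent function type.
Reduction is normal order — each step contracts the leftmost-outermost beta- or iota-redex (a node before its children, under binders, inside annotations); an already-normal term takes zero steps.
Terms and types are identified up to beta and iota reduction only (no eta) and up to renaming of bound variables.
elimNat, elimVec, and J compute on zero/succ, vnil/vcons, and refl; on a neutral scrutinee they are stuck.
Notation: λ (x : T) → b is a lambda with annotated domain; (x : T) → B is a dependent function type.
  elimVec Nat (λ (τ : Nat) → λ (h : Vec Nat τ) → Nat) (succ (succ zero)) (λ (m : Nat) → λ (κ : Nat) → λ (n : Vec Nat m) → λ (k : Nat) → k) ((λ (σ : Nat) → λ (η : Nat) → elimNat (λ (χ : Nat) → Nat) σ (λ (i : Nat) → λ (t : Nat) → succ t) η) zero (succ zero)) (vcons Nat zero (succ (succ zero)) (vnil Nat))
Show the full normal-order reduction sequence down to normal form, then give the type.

normal-order reduction sequence:
  elimVec Nat (λ (τ : Nat) → λ (h : Vec Nat τ) → Nat) (succ (succ zero)) (λ (m : Nat) → λ (κ : Nat) → λ (n : Vec Nat m) → λ (k : Nat) → k) ((λ (σ : Nat) → λ (η : Nat) → elimNat (λ (χ : Nat) → Nat) σ (λ (i : Nat) → λ (t : Nat) → succ t) η) zero (succ zero)) (vcons Nat zero (succ (succ zero)) (vnil Nat))
  ~> (λ (τ : Nat) → λ (h : Nat) → λ (m : Vec Nat τ) → λ (κ : Nat) → κ) zero (succ (succ zero)) (vnil Nat) (elimVec Nat (λ (n : Nat) → λ (k : Vec Nat n) → Nat) (succ (succ zero)) (λ (σ : Nat) → λ (η : Nat) → λ (χ : Vec Nat σ) → λ (i : Nat) → i) zero (vnil Nat))
  ~> (λ (τ : Nat) → λ (h : Vec Nat zero) → λ (m : Nat) → m) (succ (succ zero)) (vnil Nat) (elimVec Nat (λ (κ : Nat) → λ (n : Vec Nat κ) → Nat) (succ (succ zero)) (λ (k : Nat) → λ (σ : Nat) → λ (η : Vec Nat k) → λ (χ : Nat) → χ) zero (vnil Nat))
  ~> (λ (τ : Vec Nat zero) → λ (h : Nat) → h) (vnil Nat) (elimVec Nat (λ (m : Nat) → λ (κ : Vec Nat m) → Nat) (succ (succ zero)) (λ (n : Nat) → λ (k : Nat) → λ (σ : Vec Nat n) → λ (η : Nat) → η) zero (vnil Nat))
  ~> (λ (τ : Nat) → τ) (elimVec Nat (λ (h : Nat) → λ (m : Vec Nat h) → Nat) (succ (succ zero)) (λ (κ : Nat) → λ (n : Nat) → λ (k : Vec Nat κ) → λ (σ : Nat) → σ) zero (vnil Nat))
  ~> elimVec Nat (λ (τ : Nat) → λ (h : Vec Nat τ) → Nat) (succ (succ zero)) (λ (m : Nat) → λ (κ : Nat) → λ (n : Vec Nat m) → λ (k : Nat) → k) zero (vnil Nat)
  ~> succ (succ zero)
inferred type:
  Nat


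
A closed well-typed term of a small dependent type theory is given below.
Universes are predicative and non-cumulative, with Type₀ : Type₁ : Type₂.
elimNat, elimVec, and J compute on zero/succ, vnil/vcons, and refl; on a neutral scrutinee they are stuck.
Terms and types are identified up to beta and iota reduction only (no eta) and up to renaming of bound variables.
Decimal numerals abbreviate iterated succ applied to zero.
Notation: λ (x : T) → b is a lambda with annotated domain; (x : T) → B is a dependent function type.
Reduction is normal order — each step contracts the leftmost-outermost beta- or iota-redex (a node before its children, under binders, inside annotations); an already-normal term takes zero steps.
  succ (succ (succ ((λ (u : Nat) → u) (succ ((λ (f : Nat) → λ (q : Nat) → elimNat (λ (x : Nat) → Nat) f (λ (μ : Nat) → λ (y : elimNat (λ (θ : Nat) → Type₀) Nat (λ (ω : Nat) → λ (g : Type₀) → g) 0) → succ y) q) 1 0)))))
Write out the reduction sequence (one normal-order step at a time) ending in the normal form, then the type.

normal-order reduction sequence:
  succ (succ (succ ((λ (u : Nat) → u) (succ ((λ (f : Nat) → λ (q : Nat) → elimNat (λ (x : Nat) → Nat) f (λ (μ : Nat) → λ (y : elimNat (λ (θ : Nat) → Type₀) Nat (λ (ω : Nat) → λ (g : Type₀) → g) 0) → succ y) q) 1 0)))))
  ~> succ (succ (succ (succ ((λ (u : Nat) → λ (f : Nat) → elimNat (λ (q : Nat) → Nat) u (λ (x : Nat) → λ (μ : elimNat (λ (y : Nat) → Type₀) Nat (λ (θ : Nat) → λ (ω : Type₀) → ω) 0) → succ μ) f) 1 0))))
  ~> succ (succ (succ (succ ((λ (u : Nat) → elimNat (λ (f : Nat) → Nat) 1 (λ (q : Nat) → λ (x : elimNat (λ (μ : Nat) → Type₀) Nat (λ (y : Nat) → λ (θ : Type₀) → θ) 0) → succ x) u) 0))))
  ~> succ (succ (succ (succ (elimNat (λ (u : Nat) → Nat) 1 (λ (f : Nat) → λ (q : elimNat (λ (x : Nat) → Type₀) Nat (λ (μ : Nat) → λ (y : Type₀) → y) 0) → succ q) 0))))
  ~> 5
inferred type:
  Nat


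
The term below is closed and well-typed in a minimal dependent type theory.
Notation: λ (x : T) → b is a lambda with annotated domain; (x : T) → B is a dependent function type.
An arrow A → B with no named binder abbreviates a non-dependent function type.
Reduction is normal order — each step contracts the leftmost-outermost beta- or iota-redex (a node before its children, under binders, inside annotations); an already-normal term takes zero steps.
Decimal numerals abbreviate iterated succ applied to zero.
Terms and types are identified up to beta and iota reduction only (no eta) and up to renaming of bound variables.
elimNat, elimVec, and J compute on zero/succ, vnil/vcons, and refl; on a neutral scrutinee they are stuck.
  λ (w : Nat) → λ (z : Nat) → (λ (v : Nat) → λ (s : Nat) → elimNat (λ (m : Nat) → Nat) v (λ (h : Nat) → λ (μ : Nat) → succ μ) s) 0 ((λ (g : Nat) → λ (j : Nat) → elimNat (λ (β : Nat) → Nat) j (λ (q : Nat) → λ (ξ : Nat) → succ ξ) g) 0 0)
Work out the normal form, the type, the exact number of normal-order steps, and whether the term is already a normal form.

resulting normal form:
  λ (w : Nat) → λ (z : Nat) → 0
the term's type:
  Nat → Nat → Nat
steps to reach normal form (normal order): 6
started in normal form: no
first redex: a beta-redex


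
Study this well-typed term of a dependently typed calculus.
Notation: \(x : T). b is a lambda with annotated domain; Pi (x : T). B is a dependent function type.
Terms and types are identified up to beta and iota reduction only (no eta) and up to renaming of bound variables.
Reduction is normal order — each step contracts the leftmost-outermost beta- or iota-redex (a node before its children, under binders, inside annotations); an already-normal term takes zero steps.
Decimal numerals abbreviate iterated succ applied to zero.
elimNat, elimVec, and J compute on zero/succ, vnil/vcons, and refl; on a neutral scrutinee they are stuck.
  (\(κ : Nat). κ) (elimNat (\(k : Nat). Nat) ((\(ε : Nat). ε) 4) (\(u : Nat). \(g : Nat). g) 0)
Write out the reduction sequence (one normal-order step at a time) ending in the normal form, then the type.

reduction (normal order):
  (\(κ : Nat). κ) (elimNat (\(k : Nat). Nat) ((\(ε : Nat). ε) 4) (\(u : Nat). \(g : Nat). g) 0)
  ~> elimNat (\(κ : Nat). Nat) ((\(k : Nat). k) 4) (\(ε : Nat). \(u : Nat). u) 0
  ~> (\(κ : Nat). κ) 4
  ~> 4
the term's type:
  Nat


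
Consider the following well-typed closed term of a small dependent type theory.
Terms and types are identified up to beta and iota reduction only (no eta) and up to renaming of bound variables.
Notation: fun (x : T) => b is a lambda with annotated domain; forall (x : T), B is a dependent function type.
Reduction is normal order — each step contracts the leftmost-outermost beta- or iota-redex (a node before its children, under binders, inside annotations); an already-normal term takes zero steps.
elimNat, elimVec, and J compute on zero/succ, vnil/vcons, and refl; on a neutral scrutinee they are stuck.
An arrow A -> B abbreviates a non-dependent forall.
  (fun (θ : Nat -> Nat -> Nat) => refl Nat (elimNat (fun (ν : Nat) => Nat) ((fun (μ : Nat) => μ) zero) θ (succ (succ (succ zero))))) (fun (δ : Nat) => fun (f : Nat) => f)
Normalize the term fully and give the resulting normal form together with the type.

normal form:
  refl Nat zero
type:
  Eq Nat zero zero


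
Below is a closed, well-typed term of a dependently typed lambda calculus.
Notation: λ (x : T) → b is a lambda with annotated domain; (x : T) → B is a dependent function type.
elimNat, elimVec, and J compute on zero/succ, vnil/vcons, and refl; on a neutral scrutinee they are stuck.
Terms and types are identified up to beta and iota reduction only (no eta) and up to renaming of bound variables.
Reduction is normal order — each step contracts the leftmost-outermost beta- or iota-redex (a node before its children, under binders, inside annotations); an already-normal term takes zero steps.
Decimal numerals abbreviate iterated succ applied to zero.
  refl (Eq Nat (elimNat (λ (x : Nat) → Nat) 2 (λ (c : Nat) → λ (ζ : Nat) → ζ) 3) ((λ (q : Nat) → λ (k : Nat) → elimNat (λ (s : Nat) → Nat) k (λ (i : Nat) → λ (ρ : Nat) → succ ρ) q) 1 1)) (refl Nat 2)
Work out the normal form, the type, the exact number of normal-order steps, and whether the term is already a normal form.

normal form:
  refl (Eq Nat 2 2) (refl Nat 2)
the term's type:
  Eq (Eq Nat 2 2) (refl Nat 2) (refl Nat 2)
normal-order step count: 16
term was already normal: no
first contracted redex: an elimNat iota-redex


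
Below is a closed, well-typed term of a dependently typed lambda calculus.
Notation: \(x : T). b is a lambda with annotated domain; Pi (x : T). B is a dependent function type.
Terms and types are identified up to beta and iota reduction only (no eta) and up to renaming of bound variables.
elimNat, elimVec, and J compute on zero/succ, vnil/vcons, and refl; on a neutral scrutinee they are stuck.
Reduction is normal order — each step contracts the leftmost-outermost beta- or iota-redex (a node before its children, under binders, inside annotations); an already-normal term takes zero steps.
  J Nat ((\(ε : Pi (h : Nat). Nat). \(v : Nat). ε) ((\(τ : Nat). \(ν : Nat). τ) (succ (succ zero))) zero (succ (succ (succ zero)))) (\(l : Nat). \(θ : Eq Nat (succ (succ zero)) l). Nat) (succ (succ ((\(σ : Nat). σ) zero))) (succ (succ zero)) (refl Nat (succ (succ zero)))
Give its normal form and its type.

reduced normal form:
  succ (succ zero)
type:
  Nat
observation: contracting a J iota-redex first, the term normalizes in 2 steps.


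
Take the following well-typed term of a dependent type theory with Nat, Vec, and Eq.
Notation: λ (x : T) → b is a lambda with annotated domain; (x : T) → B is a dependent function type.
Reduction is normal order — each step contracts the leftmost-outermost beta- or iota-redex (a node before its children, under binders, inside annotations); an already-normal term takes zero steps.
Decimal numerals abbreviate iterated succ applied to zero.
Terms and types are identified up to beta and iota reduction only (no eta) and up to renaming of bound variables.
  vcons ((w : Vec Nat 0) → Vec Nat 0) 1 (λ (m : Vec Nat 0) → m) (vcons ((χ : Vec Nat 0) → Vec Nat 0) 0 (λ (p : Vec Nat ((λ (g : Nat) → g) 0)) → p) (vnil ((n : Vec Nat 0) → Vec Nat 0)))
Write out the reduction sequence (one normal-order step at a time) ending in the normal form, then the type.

normal-order reduction:
  vcons ((w : Vec Nat 0) → Vec Nat 0) 1 (λ (m : Vec Nat 0) → m) (vcons ((χ : Vec Nat 0) → Vec Nat 0) 0 (λ (p : Vec Nat ((λ (g : Nat) → g) 0)) → p) (vnil ((n : Vec Nat 0) → Vec Nat 0)))
  ~> vcons ((w : Vec Nat 0) → Vec Nat 0) 1 (λ (m : Vec Nat 0) → m) (vcons ((χ : Vec Nat 0) → Vec Nat 0) 0 (λ (p : Vec Nat 0) → p) (vnil ((g : Vec Nat 0) → Vec Nat 0)))
type:
  Vec ((w : Vec Nat 0) → Vec Nat 0) 2


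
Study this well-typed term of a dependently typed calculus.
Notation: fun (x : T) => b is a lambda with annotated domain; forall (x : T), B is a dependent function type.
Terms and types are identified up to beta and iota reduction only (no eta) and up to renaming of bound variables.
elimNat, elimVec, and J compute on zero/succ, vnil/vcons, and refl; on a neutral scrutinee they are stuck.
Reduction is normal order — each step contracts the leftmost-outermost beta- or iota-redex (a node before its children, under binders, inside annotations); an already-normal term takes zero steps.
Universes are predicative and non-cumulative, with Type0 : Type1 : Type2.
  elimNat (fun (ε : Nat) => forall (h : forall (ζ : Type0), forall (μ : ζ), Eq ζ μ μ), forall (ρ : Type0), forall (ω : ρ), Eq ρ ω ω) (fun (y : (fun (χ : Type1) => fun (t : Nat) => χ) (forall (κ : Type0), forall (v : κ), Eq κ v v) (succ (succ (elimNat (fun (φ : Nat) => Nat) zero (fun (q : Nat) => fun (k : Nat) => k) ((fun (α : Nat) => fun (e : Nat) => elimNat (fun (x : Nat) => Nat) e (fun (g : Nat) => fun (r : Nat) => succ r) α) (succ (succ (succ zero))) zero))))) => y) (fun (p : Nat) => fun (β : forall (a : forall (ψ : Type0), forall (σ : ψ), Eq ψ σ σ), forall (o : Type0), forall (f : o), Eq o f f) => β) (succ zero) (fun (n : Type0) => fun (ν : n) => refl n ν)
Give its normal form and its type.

reduced normal form:
  fun (ε : Type0) => fun (h : ε) => refl ε h
inferred type:
  forall (ε : Type0), forall (h : ε), Eq ε h h
observation: the leftmost-outermost redex is an elimNat iota-redex, and normalization takes 5 steps.


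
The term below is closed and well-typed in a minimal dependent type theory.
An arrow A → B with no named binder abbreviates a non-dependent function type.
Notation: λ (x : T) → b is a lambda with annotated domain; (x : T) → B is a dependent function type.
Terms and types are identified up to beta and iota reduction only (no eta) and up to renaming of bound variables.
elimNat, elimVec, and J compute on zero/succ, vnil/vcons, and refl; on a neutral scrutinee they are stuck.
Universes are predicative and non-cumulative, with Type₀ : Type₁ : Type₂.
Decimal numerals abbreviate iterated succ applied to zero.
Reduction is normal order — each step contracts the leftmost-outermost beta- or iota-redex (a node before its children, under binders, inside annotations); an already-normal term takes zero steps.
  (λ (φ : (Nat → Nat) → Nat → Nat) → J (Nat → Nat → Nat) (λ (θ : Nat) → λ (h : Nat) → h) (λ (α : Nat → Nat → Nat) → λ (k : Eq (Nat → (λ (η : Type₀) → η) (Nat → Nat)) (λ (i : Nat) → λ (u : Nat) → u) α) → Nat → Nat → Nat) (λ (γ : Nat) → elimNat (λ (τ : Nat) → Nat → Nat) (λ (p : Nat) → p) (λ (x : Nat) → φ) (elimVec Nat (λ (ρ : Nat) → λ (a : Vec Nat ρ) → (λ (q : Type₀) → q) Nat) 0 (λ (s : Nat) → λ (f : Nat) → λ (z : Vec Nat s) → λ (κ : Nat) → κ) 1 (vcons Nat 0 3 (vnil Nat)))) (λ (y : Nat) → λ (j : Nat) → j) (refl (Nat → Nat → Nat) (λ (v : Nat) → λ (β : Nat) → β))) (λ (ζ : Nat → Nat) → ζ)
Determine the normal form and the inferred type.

normal form:
  λ (φ : Nat) → λ (θ : Nat) → θ
inferred type:
  Nat → Nat → Nat
observation: the first redex contracted is a beta-redex; the normal form is reached in 9 normal-order steps.


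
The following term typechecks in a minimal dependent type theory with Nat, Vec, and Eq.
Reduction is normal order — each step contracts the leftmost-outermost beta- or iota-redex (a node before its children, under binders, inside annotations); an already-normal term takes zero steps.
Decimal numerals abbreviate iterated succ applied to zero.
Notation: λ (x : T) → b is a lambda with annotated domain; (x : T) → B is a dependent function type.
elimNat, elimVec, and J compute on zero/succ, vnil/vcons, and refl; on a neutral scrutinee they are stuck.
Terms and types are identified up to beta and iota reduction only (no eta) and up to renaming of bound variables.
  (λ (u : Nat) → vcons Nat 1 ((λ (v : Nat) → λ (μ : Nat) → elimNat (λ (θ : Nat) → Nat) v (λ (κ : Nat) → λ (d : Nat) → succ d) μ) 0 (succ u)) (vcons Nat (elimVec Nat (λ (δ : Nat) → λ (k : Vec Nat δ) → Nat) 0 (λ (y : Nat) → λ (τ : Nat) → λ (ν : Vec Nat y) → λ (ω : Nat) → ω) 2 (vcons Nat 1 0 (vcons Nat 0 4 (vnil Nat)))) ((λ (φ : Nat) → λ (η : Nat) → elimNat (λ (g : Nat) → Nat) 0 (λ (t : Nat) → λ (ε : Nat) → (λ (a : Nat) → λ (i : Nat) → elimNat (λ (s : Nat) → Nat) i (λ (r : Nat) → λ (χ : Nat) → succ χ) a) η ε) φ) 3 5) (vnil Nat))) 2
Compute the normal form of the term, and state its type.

normal form:
  vcons Nat 1 3 (vcons Nat 0 15 (vnil Nat))
inferred type:
  Vec Nat 2


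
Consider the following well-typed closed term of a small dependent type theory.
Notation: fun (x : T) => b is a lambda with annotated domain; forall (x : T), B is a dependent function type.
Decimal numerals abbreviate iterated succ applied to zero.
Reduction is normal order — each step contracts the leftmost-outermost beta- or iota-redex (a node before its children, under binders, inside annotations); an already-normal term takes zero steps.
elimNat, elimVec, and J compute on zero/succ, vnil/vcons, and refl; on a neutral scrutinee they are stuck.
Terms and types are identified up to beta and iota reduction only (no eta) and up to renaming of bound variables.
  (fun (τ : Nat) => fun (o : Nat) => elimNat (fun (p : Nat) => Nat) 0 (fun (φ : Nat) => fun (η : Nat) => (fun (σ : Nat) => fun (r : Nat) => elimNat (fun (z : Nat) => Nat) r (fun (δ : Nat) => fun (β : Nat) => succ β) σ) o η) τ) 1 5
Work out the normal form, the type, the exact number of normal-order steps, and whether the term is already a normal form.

reduced normal form:
  5
type:
  Nat
normal-order step count: 24
term was already normal: no
first redex: a beta-redex


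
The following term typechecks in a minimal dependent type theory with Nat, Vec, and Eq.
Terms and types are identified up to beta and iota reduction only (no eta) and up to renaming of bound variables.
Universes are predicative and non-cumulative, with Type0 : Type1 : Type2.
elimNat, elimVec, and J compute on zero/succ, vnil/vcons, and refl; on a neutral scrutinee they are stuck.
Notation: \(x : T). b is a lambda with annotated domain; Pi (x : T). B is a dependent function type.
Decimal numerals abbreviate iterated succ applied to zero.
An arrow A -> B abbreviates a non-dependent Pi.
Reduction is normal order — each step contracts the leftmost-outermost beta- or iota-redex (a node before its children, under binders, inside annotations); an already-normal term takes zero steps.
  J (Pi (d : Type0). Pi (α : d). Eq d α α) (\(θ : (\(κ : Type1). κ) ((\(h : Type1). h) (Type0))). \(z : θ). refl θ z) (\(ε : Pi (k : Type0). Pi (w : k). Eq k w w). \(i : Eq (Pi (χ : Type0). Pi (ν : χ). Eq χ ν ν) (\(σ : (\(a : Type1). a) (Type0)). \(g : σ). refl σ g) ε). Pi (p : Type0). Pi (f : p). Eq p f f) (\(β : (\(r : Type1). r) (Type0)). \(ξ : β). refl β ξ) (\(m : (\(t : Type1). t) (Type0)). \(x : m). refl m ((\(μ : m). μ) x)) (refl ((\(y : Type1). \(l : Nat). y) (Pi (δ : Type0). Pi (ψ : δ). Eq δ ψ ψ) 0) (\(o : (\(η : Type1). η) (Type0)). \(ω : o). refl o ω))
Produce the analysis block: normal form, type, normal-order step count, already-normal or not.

normal form:
  \(d : Type0). \(α : d). refl d α
the term's type:
  Pi (d : Type0). Pi (α : d). Eq d α α
normal-order step count: 2
started in normal form: no
first contracted redex: a J iota-redex


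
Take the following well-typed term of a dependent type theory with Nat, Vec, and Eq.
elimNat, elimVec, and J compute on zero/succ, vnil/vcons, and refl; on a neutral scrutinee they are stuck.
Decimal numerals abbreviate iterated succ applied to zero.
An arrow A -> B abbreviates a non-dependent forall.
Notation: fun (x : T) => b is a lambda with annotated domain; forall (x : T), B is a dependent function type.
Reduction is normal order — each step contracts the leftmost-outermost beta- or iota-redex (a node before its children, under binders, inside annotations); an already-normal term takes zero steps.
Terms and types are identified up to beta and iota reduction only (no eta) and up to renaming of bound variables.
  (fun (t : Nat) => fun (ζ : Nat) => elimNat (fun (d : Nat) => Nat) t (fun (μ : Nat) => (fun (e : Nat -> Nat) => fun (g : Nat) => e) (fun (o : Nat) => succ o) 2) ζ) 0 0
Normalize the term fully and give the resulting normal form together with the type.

normal form:
  0
inferred type:
  Nat
observation: 3 normal-order steps normalize the term, beginning with a beta-redex.


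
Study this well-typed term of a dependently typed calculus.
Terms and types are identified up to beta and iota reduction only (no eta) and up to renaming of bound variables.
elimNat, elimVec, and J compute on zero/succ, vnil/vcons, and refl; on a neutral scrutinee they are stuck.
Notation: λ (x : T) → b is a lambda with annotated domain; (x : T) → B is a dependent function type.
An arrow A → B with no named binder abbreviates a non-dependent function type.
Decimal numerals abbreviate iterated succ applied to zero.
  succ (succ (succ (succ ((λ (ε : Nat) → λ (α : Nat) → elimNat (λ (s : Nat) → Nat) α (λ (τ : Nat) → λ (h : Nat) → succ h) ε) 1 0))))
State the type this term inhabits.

type:
  Nat


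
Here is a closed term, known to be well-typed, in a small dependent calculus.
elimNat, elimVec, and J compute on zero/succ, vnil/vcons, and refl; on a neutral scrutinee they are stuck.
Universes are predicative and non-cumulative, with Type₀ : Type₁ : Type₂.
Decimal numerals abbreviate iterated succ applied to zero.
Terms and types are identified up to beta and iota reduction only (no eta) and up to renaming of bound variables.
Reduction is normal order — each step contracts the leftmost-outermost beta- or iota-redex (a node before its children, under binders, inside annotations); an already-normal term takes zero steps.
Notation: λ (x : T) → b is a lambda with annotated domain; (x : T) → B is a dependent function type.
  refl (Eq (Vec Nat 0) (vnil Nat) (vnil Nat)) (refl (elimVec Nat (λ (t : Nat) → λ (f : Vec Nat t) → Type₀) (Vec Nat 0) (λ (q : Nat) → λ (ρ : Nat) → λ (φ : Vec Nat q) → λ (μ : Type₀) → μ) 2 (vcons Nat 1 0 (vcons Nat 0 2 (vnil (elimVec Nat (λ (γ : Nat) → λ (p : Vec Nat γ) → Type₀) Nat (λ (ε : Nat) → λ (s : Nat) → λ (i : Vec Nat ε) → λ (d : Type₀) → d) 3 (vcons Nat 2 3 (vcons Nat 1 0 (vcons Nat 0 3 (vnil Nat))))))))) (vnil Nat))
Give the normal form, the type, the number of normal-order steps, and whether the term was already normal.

resulting normal form:
  refl (Eq (Vec Nat 0) (vnil Nat) (vnil Nat)) (refl (Vec Nat 0) (vnil Nat))
inferred type:
  Eq (Eq (Vec Nat 0) (vnil Nat) (vnil Nat)) (refl (Vec Nat 0) (vnil Nat)) (refl (Vec Nat 0) (vnil Nat))
normal-order step count: 11
term was already normal: no
first contracted redex: an elimVec iota-redex


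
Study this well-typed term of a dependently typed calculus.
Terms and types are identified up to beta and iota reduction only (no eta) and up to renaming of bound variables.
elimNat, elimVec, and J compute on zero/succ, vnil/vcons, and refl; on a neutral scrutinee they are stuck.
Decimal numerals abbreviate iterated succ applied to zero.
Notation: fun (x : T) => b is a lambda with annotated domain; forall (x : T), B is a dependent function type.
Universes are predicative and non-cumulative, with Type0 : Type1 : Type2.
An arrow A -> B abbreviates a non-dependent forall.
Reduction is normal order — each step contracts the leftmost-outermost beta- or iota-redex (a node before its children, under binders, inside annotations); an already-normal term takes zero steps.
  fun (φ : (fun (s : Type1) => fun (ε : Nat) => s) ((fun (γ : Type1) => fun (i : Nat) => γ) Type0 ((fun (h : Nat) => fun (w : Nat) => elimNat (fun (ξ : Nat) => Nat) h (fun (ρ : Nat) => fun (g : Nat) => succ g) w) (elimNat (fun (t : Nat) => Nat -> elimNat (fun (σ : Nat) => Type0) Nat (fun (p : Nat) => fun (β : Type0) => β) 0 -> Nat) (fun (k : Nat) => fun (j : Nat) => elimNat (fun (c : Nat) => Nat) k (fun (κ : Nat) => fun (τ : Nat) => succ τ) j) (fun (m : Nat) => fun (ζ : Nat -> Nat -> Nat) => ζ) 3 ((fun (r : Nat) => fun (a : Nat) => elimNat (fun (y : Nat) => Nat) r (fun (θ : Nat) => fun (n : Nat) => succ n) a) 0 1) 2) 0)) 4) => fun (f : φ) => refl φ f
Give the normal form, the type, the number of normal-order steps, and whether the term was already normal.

normal form:
  fun (φ : Type0) => fun (s : φ) => refl φ s
type:
  forall (φ : Type0), forall (s : φ), Eq φ s s
steps to reach normal form (normal order): 4
started in normal form: no
first contracted redex: a beta-redex


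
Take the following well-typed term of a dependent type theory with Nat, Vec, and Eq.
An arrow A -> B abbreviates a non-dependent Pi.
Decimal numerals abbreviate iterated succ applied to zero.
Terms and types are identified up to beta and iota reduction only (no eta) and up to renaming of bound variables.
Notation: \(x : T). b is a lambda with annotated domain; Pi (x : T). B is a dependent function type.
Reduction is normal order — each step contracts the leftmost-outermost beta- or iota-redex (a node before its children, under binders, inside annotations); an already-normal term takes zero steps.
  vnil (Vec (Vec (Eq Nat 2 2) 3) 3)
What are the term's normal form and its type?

resulting normal form:
  vnil (Vec (Vec (Eq Nat 2 2) 3) 3)
the term's type:
  Vec (Vec (Vec (Eq Nat 2 2) 3) 3) 0
observation: the term is already in normal form.


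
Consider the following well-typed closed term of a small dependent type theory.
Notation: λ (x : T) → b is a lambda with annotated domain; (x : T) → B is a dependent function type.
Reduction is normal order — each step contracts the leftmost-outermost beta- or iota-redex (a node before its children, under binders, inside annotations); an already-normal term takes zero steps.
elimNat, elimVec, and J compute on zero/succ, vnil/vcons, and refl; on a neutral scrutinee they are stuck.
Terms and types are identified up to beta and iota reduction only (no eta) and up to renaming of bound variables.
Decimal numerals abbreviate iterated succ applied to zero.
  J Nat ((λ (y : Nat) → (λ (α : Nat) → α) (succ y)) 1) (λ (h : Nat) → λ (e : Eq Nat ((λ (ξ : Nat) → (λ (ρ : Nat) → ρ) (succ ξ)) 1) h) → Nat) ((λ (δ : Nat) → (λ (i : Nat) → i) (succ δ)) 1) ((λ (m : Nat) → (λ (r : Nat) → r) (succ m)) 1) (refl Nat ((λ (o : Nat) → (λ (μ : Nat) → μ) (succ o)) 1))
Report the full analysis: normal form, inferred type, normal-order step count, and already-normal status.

reduced normal form:
  2
the term's type:
  Nat
steps to reach normal form (normal order): 3
started in normal form: no
first redex: a J iota-redex


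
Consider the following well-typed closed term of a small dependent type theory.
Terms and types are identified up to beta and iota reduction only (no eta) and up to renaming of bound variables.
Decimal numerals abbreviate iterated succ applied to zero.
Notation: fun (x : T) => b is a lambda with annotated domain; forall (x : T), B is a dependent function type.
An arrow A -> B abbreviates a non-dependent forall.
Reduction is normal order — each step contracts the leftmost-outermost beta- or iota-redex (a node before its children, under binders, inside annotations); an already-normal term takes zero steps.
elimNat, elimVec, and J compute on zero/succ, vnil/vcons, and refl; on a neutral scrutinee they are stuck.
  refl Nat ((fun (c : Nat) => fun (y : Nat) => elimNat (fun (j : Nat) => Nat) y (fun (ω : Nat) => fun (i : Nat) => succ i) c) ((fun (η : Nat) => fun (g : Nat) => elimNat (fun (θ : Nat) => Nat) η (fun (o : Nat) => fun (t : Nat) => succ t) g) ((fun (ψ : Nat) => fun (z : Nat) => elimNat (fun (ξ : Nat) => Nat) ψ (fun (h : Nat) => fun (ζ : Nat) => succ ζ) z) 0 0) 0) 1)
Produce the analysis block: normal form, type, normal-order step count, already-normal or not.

normal form:
  refl Nat 1
the term's type:
  Eq Nat 1 1
normal-order step count: 9
started in normal form: no
first redex: a beta-redex
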